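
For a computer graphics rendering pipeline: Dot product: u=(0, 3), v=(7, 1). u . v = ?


u . v = u_x*v_x + u_y*v_y = 0*7 + 3*1
= 0 + 3 = 3

3


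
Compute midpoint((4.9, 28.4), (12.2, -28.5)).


M = ((4.9+12.2)/2, (28.4+(-28.5))/2)
= (8.55, -0.05)

(8.55, -0.05)


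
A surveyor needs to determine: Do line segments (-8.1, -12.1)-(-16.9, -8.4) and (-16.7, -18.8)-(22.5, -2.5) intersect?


Cross products: d1=122.46, d2=410.94, d3=90.78, d4=-197.7
d1*d2 < 0 and d3*d4 < 0? no

No, they don't intersect


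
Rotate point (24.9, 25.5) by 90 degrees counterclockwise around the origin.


90° CCW: (x,y) -> (-y, x)
(24.9,25.5) -> (-25.5, 24.9)

(-25.5, 24.9)


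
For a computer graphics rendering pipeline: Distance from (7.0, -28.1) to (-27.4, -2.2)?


dx=-34.4, dy=25.9
d^2 = (-34.4)^2 + 25.9^2 = 1854.17
d = sqrt(1854.17) = 43.0601

43.0601


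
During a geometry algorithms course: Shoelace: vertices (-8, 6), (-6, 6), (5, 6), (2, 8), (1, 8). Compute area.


Shoelace sum: ((-8)*6 - (-6)*6) + ((-6)*6 - 5*6) + (5*8 - 2*6) + (2*8 - 1*8) + (1*6 - (-8)*8)
= 28
Area = |28|/2 = 14

14


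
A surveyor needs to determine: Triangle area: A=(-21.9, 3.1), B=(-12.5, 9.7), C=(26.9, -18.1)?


Area = |x_A(y_B-y_C) + x_B(y_C-y_A) + x_C(y_A-y_B)|/2
= |(-608.82) + 265 + (-177.54)|/2
= 521.36/2 = 260.68

260.68


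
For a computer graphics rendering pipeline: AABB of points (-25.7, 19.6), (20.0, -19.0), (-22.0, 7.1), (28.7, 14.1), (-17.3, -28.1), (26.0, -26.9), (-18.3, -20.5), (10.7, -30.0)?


x range: [-25.7, 28.7]
y range: [-30, 19.6]
Bounding box: (-25.7,-30) to (28.7,19.6)

(-25.7,-30) to (28.7,19.6)


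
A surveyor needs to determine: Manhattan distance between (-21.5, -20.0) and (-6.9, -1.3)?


|(-21.5)-(-6.9)| + |(-20)-(-1.3)| = 14.6 + 18.7 = 33.3

33.3


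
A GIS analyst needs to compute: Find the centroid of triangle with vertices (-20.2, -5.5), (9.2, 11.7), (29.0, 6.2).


Centroid = ((x_A+x_B+x_C)/3, (y_A+y_B+y_C)/3)
= (((-20.2)+9.2+29)/3, ((-5.5)+11.7+6.2)/3)
= (6, 4.1333)

(6, 4.1333)


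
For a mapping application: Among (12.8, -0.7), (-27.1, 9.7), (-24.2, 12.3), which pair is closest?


d(P0,P1) = 41.2331, d(P0,P2) = 39.2173, d(P1,P2) = 3.8949
Closest: P1 and P2

Closest pair: (-27.1, 9.7) and (-24.2, 12.3), distance = 3.8949


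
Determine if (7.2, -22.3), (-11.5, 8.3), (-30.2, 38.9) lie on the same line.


Cross product: ((-11.5)-7.2)*(38.9-(-22.3)) - (8.3-(-22.3))*((-30.2)-7.2)
= 0

Yes, collinear


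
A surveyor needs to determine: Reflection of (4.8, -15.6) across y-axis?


Reflection over y-axis: (x,y) -> (-x,y)
(4.8, -15.6) -> (-4.8, -15.6)

(-4.8, -15.6)


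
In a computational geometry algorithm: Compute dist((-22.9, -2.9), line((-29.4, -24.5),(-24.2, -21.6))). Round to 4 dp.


|cross product| = 93.47
|line direction| = sqrt(35.45) = 5.954
Distance = 93.47/sqrt(35.45) = 15.6987

15.6987


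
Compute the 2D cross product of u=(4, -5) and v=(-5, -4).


u x v = u_x*v_y - u_y*v_x = 4*(-4) - (-5)*(-5)
= (-16) - 25 = -41

-41


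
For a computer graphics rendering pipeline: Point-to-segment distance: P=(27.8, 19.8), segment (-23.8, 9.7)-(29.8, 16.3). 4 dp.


Project P onto AB: t = 0.9712 (clamped to [0,1])
Closest point on segment: (28.2544, 16.1097)
Distance: 3.7182

3.7182


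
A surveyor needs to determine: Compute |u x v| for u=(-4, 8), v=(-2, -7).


|u x v| = |(-4)*(-7) - 8*(-2)|
= |28 - (-16)| = 44

44


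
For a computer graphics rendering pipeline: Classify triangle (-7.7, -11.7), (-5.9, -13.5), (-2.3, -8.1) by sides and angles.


Side lengths squared: AB^2=6.48, BC^2=42.12, CA^2=42.12
Sorted: [6.48, 42.12, 42.12]
By sides: Isosceles, By angles: Acute

Isosceles, Acute


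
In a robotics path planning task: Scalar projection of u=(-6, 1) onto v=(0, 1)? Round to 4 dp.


u.v = 1, |v| = sqrt(1) = 1
Scalar projection = u.v / |v| = 1 / sqrt(1) = 1

1


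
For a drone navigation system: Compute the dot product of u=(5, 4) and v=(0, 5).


u . v = u_x*v_x + u_y*v_y = 5*0 + 4*5
= 0 + 20 = 20

20


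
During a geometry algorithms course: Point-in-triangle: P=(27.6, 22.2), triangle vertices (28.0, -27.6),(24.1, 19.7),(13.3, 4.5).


Cross products: AB x AP = -175.3, BC x BP = 26.2, CA x CP = 719.22
All same sign? no

No, outside


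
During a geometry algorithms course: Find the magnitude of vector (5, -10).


|u| = sqrt(5^2 + (-10)^2) = sqrt(125) = 11.1803

11.1803


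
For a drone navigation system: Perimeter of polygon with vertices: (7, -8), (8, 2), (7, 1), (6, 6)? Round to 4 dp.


Sides: (7, -8)->(8, 2): sqrt(101) = 10.049876, (8, 2)->(7, 1): sqrt(2) = 1.414214, (7, 1)->(6, 6): sqrt(26) = 5.09902, (6, 6)->(7, -8): sqrt(197) = 14.035669
Sum = 30.598779
Perimeter = 30.5988

30.5988


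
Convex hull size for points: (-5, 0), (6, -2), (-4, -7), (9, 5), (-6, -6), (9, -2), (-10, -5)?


Convex hull vertices (CCW): (-10, -5), (-4, -7), (9, -2), (9, 5), (-5, 0)
Count = 5

5


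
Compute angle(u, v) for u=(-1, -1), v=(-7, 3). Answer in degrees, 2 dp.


u.v = 4, |u| = sqrt(2) = 1.4142, |v| = sqrt(58) = 7.6158
cos(theta) = u.v/(|u||v|) = 4/sqrt(116) = 0.371391
theta = acos(0.371391) = 68.2 degrees

68.2 degrees


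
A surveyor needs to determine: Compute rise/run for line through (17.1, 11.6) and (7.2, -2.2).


slope = (y2-y1)/(x2-x1) = ((-2.2)-11.6)/(7.2-17.1) = (-13.8)/(-9.9) = 1.3939

1.3939


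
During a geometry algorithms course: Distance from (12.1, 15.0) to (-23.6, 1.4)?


dx=-35.7, dy=-13.6
d^2 = (-35.7)^2 + (-13.6)^2 = 1459.45
d = sqrt(1459.45) = 38.2027

38.2027


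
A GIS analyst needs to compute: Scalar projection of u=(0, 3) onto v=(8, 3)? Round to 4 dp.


u.v = 9, |v| = sqrt(73) = 8.544
Scalar projection = u.v / |v| = 9 / sqrt(73) = 1.0534

1.0534


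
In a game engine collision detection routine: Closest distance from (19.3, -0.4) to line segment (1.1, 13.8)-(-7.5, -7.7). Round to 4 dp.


Project P onto AB: t = 0.2775 (clamped to [0,1])
Closest point on segment: (-1.2862, 7.8345)
Distance: 22.172

22.172


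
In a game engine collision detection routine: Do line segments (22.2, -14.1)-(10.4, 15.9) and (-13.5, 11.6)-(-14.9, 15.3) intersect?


Cross products: d1=-96.11, d2=-94.45, d3=767.74, d4=766.08
d1*d2 < 0 and d3*d4 < 0? no

No, they don't intersect


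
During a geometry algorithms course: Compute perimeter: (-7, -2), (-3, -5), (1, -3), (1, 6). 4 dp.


Sides: (-7, -2)->(-3, -5): sqrt(25) = 5, (-3, -5)->(1, -3): sqrt(20) = 4.472136, (1, -3)->(1, 6): sqrt(81) = 9, (1, 6)->(-7, -2): sqrt(128) = 11.313708
Sum = 29.785844
Perimeter = 29.7858

29.7858


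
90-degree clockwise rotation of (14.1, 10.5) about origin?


90° CW: (x,y) -> (y, -x)
(14.1,10.5) -> (10.5, -14.1)

(10.5, -14.1)


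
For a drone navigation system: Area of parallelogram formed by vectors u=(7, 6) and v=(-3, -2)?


|u x v| = |7*(-2) - 6*(-3)|
= |(-14) - (-18)| = 4

4


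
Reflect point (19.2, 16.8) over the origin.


Reflection over origin: (x,y) -> (-x,-y)
(19.2, 16.8) -> (-19.2, -16.8)

(-19.2, -16.8)


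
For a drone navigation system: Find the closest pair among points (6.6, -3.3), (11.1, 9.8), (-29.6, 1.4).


d(P0,P1) = 13.8514, d(P0,P2) = 36.5038, d(P1,P2) = 41.5578
Closest: P0 and P1

Closest pair: (6.6, -3.3) and (11.1, 9.8), distance = 13.8514


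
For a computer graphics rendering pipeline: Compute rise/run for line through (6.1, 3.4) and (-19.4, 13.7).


slope = (y2-y1)/(x2-x1) = (13.7-3.4)/((-19.4)-6.1) = 10.3/(-25.5) = -0.4039

-0.4039


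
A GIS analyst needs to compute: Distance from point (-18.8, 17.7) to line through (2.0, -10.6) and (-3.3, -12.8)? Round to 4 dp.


|cross product| = 195.75
|line direction| = sqrt(32.93) = 5.7385
Distance = 195.75/sqrt(32.93) = 34.1119

34.1119


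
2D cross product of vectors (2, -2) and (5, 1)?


u x v = u_x*v_y - u_y*v_x = 2*1 - (-2)*5
= 2 - (-10) = 12

12


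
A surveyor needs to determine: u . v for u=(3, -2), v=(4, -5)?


u . v = u_x*v_x + u_y*v_y = 3*4 + (-2)*(-5)
= 12 + 10 = 22

22


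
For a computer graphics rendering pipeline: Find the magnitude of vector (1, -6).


|u| = sqrt(1^2 + (-6)^2) = sqrt(37) = 6.0828

6.0828


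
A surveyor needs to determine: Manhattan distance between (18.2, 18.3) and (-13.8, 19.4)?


|18.2-(-13.8)| + |18.3-19.4| = 32 + 1.1 = 33.1

33.1


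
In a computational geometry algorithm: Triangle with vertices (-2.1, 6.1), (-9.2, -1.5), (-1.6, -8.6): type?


Side lengths squared: AB^2=108.17, BC^2=108.17, CA^2=216.34
Sorted: [108.17, 108.17, 216.34]
By sides: Isosceles, By angles: Right

Isosceles, Right


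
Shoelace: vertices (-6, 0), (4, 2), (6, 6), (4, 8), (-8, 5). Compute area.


Shoelace sum: ((-6)*2 - 4*0) + (4*6 - 6*2) + (6*8 - 4*6) + (4*5 - (-8)*8) + ((-8)*0 - (-6)*5)
= 138
Area = |138|/2 = 69

69


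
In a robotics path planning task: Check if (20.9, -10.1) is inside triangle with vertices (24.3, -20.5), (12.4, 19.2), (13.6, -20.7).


Cross products: AB x AP = 11.22, BC x BP = 303.99, CA x CP = 111.96
All same sign? yes

Yes, inside


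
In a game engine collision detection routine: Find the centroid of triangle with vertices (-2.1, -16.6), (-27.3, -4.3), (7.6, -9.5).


Centroid = ((x_A+x_B+x_C)/3, (y_A+y_B+y_C)/3)
= (((-2.1)+(-27.3)+7.6)/3, ((-16.6)+(-4.3)+(-9.5))/3)
= (-7.2667, -10.1333)

(-7.2667, -10.1333)


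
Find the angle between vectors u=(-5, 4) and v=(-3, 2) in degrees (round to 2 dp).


u.v = 23, |u| = sqrt(41) = 6.4031, |v| = sqrt(13) = 3.6056
cos(theta) = u.v/(|u||v|) = 23/sqrt(533) = 0.996241
theta = acos(0.996241) = 4.97 degrees

4.97 degrees


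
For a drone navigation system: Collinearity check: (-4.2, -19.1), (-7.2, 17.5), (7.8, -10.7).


Cross product: ((-7.2)-(-4.2))*((-10.7)-(-19.1)) - (17.5-(-19.1))*(7.8-(-4.2))
= -464.4

No, not collinear


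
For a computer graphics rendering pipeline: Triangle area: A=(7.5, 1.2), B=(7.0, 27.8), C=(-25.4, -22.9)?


Area = |x_A(y_B-y_C) + x_B(y_C-y_A) + x_C(y_A-y_B)|/2
= |380.25 + (-168.7) + 675.64|/2
= 887.19/2 = 443.595

443.595


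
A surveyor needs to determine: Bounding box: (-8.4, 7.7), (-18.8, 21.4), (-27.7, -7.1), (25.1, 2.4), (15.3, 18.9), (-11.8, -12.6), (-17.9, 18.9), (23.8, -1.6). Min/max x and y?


x range: [-27.7, 25.1]
y range: [-12.6, 21.4]
Bounding box: (-27.7,-12.6) to (25.1,21.4)

(-27.7,-12.6) to (25.1,21.4)


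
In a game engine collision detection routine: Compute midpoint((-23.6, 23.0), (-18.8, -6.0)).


M = (((-23.6)+(-18.8))/2, (23+(-6))/2)
= (-21.2, 8.5)

(-21.2, 8.5)


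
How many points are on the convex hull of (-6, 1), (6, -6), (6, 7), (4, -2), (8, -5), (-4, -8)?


Convex hull vertices (CCW): (-6, 1), (-4, -8), (6, -6), (8, -5), (6, 7)
Count = 5

5


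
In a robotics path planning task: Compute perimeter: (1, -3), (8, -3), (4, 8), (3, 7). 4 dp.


Sides: (1, -3)->(8, -3): sqrt(49) = 7, (8, -3)->(4, 8): sqrt(137) = 11.7047, (4, 8)->(3, 7): sqrt(2) = 1.414214, (3, 7)->(1, -3): sqrt(104) = 10.198039
Sum = 30.316953
Perimeter = 30.317

30.317


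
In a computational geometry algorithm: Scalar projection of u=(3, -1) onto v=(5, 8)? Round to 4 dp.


u.v = 7, |v| = sqrt(89) = 9.434
Scalar projection = u.v / |v| = 7 / sqrt(89) = 0.742

0.742


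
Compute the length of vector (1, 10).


|u| = sqrt(1^2 + 10^2) = sqrt(101) = 10.0499

10.0499


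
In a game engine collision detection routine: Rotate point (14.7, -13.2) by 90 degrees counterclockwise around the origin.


90° CCW: (x,y) -> (-y, x)
(14.7,-13.2) -> (13.2, 14.7)

(13.2, 14.7)


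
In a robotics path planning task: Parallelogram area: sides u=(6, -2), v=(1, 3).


|u x v| = |6*3 - (-2)*1|
= |18 - (-2)| = 20

20


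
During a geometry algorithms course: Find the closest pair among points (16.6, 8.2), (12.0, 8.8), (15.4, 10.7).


d(P0,P1) = 4.639, d(P0,P2) = 2.7731, d(P1,P2) = 3.8949
Closest: P0 and P2

Closest pair: (16.6, 8.2) and (15.4, 10.7), distance = 2.7731


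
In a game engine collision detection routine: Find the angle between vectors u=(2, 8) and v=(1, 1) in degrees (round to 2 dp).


u.v = 10, |u| = sqrt(68) = 8.2462, |v| = sqrt(2) = 1.4142
cos(theta) = u.v/(|u||v|) = 10/sqrt(136) = 0.857493
theta = acos(0.857493) = 30.96 degrees

30.96 degrees


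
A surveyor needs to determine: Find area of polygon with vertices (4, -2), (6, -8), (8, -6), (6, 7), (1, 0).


Shoelace sum: (4*(-8) - 6*(-2)) + (6*(-6) - 8*(-8)) + (8*7 - 6*(-6)) + (6*0 - 1*7) + (1*(-2) - 4*0)
= 91
Area = |91|/2 = 45.5

45.5


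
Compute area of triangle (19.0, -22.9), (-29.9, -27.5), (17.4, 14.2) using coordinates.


Area = |x_A(y_B-y_C) + x_B(y_C-y_A) + x_C(y_A-y_B)|/2
= |(-792.3) + (-1109.29) + 80.04|/2
= 1821.55/2 = 910.775

910.775


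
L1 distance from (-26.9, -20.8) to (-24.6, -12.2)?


|(-26.9)-(-24.6)| + |(-20.8)-(-12.2)| = 2.3 + 8.6 = 10.9

10.9


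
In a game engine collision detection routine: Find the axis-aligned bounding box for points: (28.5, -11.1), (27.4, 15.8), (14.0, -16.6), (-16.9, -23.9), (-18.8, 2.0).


x range: [-18.8, 28.5]
y range: [-23.9, 15.8]
Bounding box: (-18.8,-23.9) to (28.5,15.8)

(-18.8,-23.9) to (28.5,15.8)


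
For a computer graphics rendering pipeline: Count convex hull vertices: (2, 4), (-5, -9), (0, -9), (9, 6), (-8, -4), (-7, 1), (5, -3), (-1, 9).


Convex hull vertices (CCW): (-8, -4), (-5, -9), (0, -9), (5, -3), (9, 6), (-1, 9), (-7, 1)
Count = 7

7


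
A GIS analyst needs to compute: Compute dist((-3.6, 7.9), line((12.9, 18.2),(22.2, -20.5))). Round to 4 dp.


|cross product| = 734.34
|line direction| = sqrt(1584.18) = 39.8018
Distance = 734.34/sqrt(1584.18) = 18.4499

18.4499


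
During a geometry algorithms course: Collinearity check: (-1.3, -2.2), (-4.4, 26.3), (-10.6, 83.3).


Cross product: ((-4.4)-(-1.3))*(83.3-(-2.2)) - (26.3-(-2.2))*((-10.6)-(-1.3))
= 0

Yes, collinear


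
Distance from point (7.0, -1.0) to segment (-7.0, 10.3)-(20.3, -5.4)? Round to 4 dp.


Project P onto AB: t = 0.5642 (clamped to [0,1])
Closest point on segment: (8.404, 1.4413)
Distance: 2.8162

2.8162


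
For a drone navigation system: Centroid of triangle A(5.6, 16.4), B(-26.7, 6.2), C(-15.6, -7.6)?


Centroid = ((x_A+x_B+x_C)/3, (y_A+y_B+y_C)/3)
= ((5.6+(-26.7)+(-15.6))/3, (16.4+6.2+(-7.6))/3)
= (-12.2333, 5)

(-12.2333, 5)


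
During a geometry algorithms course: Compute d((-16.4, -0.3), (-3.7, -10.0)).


dx=12.7, dy=-9.7
d^2 = 12.7^2 + (-9.7)^2 = 255.38
d = sqrt(255.38) = 15.9806

15.9806


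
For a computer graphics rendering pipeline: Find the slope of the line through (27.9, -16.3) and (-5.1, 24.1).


slope = (y2-y1)/(x2-x1) = (24.1-(-16.3))/((-5.1)-27.9) = 40.4/(-33) = -1.2242

-1.2242


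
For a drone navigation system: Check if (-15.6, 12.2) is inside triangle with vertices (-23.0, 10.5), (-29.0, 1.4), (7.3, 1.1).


Cross products: AB x AP = 57.14, BC x BP = 396.06, CA x CP = -121.07
All same sign? no

No, outside


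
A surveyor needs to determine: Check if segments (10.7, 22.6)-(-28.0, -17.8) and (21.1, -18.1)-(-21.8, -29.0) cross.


Cross products: d1=-1859.39, d2=-548.06, d3=1995.25, d4=683.92
d1*d2 < 0 and d3*d4 < 0? no

No, they don't intersect


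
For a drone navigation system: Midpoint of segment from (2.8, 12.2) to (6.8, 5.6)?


M = ((2.8+6.8)/2, (12.2+5.6)/2)
= (4.8, 8.9)

(4.8, 8.9)


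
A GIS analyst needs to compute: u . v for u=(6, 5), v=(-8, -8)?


u . v = u_x*v_x + u_y*v_y = 6*(-8) + 5*(-8)
= (-48) + (-40) = -88

-88


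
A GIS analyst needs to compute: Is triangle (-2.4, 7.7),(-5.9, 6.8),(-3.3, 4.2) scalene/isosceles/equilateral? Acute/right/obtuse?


Side lengths squared: AB^2=13.06, BC^2=13.52, CA^2=13.06
Sorted: [13.06, 13.06, 13.52]
By sides: Isosceles, By angles: Acute

Isosceles, Acute


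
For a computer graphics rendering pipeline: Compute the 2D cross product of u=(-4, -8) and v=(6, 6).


u x v = u_x*v_y - u_y*v_x = (-4)*6 - (-8)*6
= (-24) - (-48) = 24

24


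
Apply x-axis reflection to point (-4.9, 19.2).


Reflection over x-axis: (x,y) -> (x,-y)
(-4.9, 19.2) -> (-4.9, -19.2)

(-4.9, -19.2)


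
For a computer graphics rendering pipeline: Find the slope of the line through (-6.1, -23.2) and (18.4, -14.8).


slope = (y2-y1)/(x2-x1) = ((-14.8)-(-23.2))/(18.4-(-6.1)) = 8.4/24.5 = 0.3429

0.3429


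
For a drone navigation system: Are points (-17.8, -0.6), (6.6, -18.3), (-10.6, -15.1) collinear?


Cross product: (6.6-(-17.8))*((-15.1)-(-0.6)) - ((-18.3)-(-0.6))*((-10.6)-(-17.8))
= -226.36

No, not collinear


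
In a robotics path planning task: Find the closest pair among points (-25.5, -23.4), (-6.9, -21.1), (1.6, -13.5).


d(P0,P1) = 18.7417, d(P0,P2) = 28.8517, d(P1,P2) = 11.4022
Closest: P1 and P2

Closest pair: (-6.9, -21.1) and (1.6, -13.5), distance = 11.4022


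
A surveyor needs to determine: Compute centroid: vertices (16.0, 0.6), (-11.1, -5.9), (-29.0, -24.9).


Centroid = ((x_A+x_B+x_C)/3, (y_A+y_B+y_C)/3)
= ((16+(-11.1)+(-29))/3, (0.6+(-5.9)+(-24.9))/3)
= (-8.0333, -10.0667)

(-8.0333, -10.0667)


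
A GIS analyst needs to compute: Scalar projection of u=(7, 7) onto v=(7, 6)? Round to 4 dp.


u.v = 91, |v| = sqrt(85) = 9.2195
Scalar projection = u.v / |v| = 91 / sqrt(85) = 9.8703

9.8703


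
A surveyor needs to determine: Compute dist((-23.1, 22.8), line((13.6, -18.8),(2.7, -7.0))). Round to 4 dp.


|cross product| = 20.38
|line direction| = sqrt(258.05) = 16.0639
Distance = 20.38/sqrt(258.05) = 1.2687

1.2687


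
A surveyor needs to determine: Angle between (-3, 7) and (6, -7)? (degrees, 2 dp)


u.v = -67, |u| = sqrt(58) = 7.6158, |v| = sqrt(85) = 9.2195
cos(theta) = u.v/(|u||v|) = -67/sqrt(4930) = -0.954226
theta = acos(-0.954226) = 162.6 degrees

162.6 degrees


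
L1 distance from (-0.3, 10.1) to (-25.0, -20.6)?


|(-0.3)-(-25)| + |10.1-(-20.6)| = 24.7 + 30.7 = 55.4

55.4


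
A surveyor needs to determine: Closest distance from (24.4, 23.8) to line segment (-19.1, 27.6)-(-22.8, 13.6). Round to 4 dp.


Project P onto AB: t = 0 (clamped to [0,1])
Closest point on segment: (-19.1, 27.6)
Distance: 43.6657

43.6657


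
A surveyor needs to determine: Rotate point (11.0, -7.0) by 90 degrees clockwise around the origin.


90° CW: (x,y) -> (y, -x)
(11,-7) -> (-7, -11)

(-7, -11)


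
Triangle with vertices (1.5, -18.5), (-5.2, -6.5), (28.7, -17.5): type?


Side lengths squared: AB^2=188.89, BC^2=1270.21, CA^2=740.84
Sorted: [188.89, 740.84, 1270.21]
By sides: Scalene, By angles: Obtuse

Scalene, Obtuse


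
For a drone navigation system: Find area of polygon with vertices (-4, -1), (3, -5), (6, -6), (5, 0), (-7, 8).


Shoelace sum: ((-4)*(-5) - 3*(-1)) + (3*(-6) - 6*(-5)) + (6*0 - 5*(-6)) + (5*8 - (-7)*0) + ((-7)*(-1) - (-4)*8)
= 144
Area = |144|/2 = 72

72


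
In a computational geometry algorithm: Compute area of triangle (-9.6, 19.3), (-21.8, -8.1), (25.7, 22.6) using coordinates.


Area = |x_A(y_B-y_C) + x_B(y_C-y_A) + x_C(y_A-y_B)|/2
= |294.72 + (-71.94) + 704.18|/2
= 926.96/2 = 463.48

463.48


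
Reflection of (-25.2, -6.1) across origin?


Reflection over origin: (x,y) -> (-x,-y)
(-25.2, -6.1) -> (25.2, 6.1)

(25.2, 6.1)


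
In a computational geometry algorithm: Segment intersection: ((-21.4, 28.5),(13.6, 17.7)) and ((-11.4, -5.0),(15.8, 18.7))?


Cross products: d1=1148.2, d2=24.94, d3=-1064.5, d4=58.76
d1*d2 < 0 and d3*d4 < 0? no

No, they don't intersect


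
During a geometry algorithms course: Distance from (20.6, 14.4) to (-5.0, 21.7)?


dx=-25.6, dy=7.3
d^2 = (-25.6)^2 + 7.3^2 = 708.65
d = sqrt(708.65) = 26.6205

26.6205


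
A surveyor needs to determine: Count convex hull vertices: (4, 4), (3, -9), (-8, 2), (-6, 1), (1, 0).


Convex hull vertices (CCW): (-8, 2), (3, -9), (4, 4)
Count = 3

3


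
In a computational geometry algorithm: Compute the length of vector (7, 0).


|u| = sqrt(7^2 + 0^2) = sqrt(49) = 7

7


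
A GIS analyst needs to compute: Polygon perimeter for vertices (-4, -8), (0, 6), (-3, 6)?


Sides: (-4, -8)->(0, 6): sqrt(212) = 14.56022, (0, 6)->(-3, 6): sqrt(9) = 3, (-3, 6)->(-4, -8): sqrt(197) = 14.035669
Sum = 31.595889
Perimeter = 31.5959

31.5959


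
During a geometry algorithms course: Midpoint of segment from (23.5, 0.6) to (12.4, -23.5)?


M = ((23.5+12.4)/2, (0.6+(-23.5))/2)
= (17.95, -11.45)

(17.95, -11.45)


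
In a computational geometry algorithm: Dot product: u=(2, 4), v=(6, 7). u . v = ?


u . v = u_x*v_x + u_y*v_y = 2*6 + 4*7
= 12 + 28 = 40

40


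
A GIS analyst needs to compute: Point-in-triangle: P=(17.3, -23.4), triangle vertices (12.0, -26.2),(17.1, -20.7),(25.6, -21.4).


Cross products: AB x AP = -14.87, BC x BP = -22.81, CA x CP = -12.64
All same sign? yes

Yes, inside


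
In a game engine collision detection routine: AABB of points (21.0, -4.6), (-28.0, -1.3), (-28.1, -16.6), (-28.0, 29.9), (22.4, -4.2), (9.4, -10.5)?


x range: [-28.1, 22.4]
y range: [-16.6, 29.9]
Bounding box: (-28.1,-16.6) to (22.4,29.9)

(-28.1,-16.6) to (22.4,29.9)


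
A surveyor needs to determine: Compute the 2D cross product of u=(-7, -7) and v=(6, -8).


u x v = u_x*v_y - u_y*v_x = (-7)*(-8) - (-7)*6
= 56 - (-42) = 98

98


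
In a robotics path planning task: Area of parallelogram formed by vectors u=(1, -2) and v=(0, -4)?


|u x v| = |1*(-4) - (-2)*0|
= |(-4) - 0| = 4

4


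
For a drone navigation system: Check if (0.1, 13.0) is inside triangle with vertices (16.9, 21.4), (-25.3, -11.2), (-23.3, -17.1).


Cross products: AB x AP = -193.2, BC x BP = 198.26, CA x CP = 309.12
All same sign? no

No, outside


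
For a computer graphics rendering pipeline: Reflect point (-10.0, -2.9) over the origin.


Reflection over origin: (x,y) -> (-x,-y)
(-10, -2.9) -> (10, 2.9)

(10, 2.9)


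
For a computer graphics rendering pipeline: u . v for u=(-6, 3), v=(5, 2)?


u . v = u_x*v_x + u_y*v_y = (-6)*5 + 3*2
= (-30) + 6 = -24

-24


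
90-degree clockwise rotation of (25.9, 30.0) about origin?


90° CW: (x,y) -> (y, -x)
(25.9,30) -> (30, -25.9)

(30, -25.9)


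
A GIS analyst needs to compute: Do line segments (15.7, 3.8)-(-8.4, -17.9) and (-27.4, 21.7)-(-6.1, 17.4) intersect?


Cross products: d1=-195.94, d2=-761.78, d3=-1366.66, d4=-800.82
d1*d2 < 0 and d3*d4 < 0? no

No, they don't intersect


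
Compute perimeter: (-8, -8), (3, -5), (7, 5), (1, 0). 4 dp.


Sides: (-8, -8)->(3, -5): sqrt(130) = 11.401754, (3, -5)->(7, 5): sqrt(116) = 10.77033, (7, 5)->(1, 0): sqrt(61) = 7.81025, (1, 0)->(-8, -8): sqrt(145) = 12.041595
Sum = 42.023929
Perimeter = 42.0239

42.0239


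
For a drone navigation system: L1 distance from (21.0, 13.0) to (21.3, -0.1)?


|21-21.3| + |13-(-0.1)| = 0.3 + 13.1 = 13.4

13.4


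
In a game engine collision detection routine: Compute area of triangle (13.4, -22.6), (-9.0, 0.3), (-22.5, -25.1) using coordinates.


Area = |x_A(y_B-y_C) + x_B(y_C-y_A) + x_C(y_A-y_B)|/2
= |340.36 + 22.5 + 515.25|/2
= 878.11/2 = 439.055

439.055


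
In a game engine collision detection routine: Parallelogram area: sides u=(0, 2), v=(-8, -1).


|u x v| = |0*(-1) - 2*(-8)|
= |0 - (-16)| = 16

16


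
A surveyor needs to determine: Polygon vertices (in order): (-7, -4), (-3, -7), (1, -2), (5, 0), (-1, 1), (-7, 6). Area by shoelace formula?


Shoelace sum: ((-7)*(-7) - (-3)*(-4)) + ((-3)*(-2) - 1*(-7)) + (1*0 - 5*(-2)) + (5*1 - (-1)*0) + ((-1)*6 - (-7)*1) + ((-7)*(-4) - (-7)*6)
= 136
Area = |136|/2 = 68

68


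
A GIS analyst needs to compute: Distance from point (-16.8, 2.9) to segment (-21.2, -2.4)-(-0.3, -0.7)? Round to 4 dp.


Project P onto AB: t = 0.2296 (clamped to [0,1])
Closest point on segment: (-16.4007, -2.0096)
Distance: 4.9258

4.9258


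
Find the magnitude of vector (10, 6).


|u| = sqrt(10^2 + 6^2) = sqrt(136) = 11.6619

11.6619


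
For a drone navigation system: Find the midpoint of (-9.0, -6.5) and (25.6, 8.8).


M = (((-9)+25.6)/2, ((-6.5)+8.8)/2)
= (8.3, 1.15)

(8.3, 1.15)


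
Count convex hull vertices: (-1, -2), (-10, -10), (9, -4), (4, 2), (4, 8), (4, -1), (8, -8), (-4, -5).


Convex hull vertices (CCW): (-10, -10), (8, -8), (9, -4), (4, 8)
Count = 4

4


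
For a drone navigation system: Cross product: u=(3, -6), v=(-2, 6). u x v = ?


u x v = u_x*v_y - u_y*v_x = 3*6 - (-6)*(-2)
= 18 - 12 = 6

6


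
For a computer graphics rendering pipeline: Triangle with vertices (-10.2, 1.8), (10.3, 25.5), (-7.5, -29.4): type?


Side lengths squared: AB^2=981.94, BC^2=3330.85, CA^2=980.73
Sorted: [980.73, 981.94, 3330.85]
By sides: Scalene, By angles: Obtuse

Scalene, Obtuse


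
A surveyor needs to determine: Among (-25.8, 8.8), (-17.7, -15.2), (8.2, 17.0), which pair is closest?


d(P0,P1) = 25.33, d(P0,P2) = 34.9748, d(P1,P2) = 41.3237
Closest: P0 and P1

Closest pair: (-25.8, 8.8) and (-17.7, -15.2), distance = 25.33


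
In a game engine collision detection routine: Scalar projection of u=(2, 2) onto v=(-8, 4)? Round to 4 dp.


u.v = -8, |v| = sqrt(80) = 8.9443
Scalar projection = u.v / |v| = -8 / sqrt(80) = -0.8944

-0.8944


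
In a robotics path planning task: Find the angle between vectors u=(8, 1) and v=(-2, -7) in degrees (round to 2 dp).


u.v = -23, |u| = sqrt(65) = 8.0623, |v| = sqrt(53) = 7.2801
cos(theta) = u.v/(|u||v|) = -23/sqrt(3445) = -0.391862
theta = acos(-0.391862) = 113.07 degrees

113.07 degrees


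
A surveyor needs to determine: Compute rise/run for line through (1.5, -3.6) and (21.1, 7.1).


slope = (y2-y1)/(x2-x1) = (7.1-(-3.6))/(21.1-1.5) = 10.7/19.6 = 0.5459

0.5459


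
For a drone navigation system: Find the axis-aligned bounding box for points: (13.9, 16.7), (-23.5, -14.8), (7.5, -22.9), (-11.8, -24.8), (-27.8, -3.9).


x range: [-27.8, 13.9]
y range: [-24.8, 16.7]
Bounding box: (-27.8,-24.8) to (13.9,16.7)

(-27.8,-24.8) to (13.9,16.7)


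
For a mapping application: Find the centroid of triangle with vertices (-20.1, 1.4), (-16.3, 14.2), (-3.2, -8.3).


Centroid = ((x_A+x_B+x_C)/3, (y_A+y_B+y_C)/3)
= (((-20.1)+(-16.3)+(-3.2))/3, (1.4+14.2+(-8.3))/3)
= (-13.2, 2.4333)

(-13.2, 2.4333)


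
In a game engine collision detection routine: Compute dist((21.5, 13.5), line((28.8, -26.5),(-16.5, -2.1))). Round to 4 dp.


|cross product| = 1633.88
|line direction| = sqrt(2647.45) = 51.4534
Distance = 1633.88/sqrt(2647.45) = 31.7546

31.7546


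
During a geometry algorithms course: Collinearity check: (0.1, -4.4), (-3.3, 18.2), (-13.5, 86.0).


Cross product: ((-3.3)-0.1)*(86-(-4.4)) - (18.2-(-4.4))*((-13.5)-0.1)
= 0

Yes, collinear


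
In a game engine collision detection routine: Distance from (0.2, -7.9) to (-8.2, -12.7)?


dx=-8.4, dy=-4.8
d^2 = (-8.4)^2 + (-4.8)^2 = 93.6
d = sqrt(93.6) = 9.6747

9.6747


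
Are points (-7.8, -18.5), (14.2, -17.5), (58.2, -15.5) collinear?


Cross product: (14.2-(-7.8))*((-15.5)-(-18.5)) - ((-17.5)-(-18.5))*(58.2-(-7.8))
= 0

Yes, collinear


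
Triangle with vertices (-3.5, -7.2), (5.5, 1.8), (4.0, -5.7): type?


Side lengths squared: AB^2=162, BC^2=58.5, CA^2=58.5
Sorted: [58.5, 58.5, 162]
By sides: Isosceles, By angles: Obtuse

Isosceles, Obtuse


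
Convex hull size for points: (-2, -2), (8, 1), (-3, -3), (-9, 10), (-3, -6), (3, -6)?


Convex hull vertices (CCW): (-9, 10), (-3, -6), (3, -6), (8, 1)
Count = 4

4


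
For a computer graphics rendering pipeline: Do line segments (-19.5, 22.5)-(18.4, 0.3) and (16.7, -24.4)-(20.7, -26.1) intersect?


Cross products: d1=126.06, d2=101.69, d3=-973.87, d4=-949.5
d1*d2 < 0 and d3*d4 < 0? no

No, they don't intersect


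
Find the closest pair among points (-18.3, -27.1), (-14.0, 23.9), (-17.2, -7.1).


d(P0,P1) = 51.181, d(P0,P2) = 20.0302, d(P1,P2) = 31.1647
Closest: P0 and P2

Closest pair: (-18.3, -27.1) and (-17.2, -7.1), distance = 20.0302


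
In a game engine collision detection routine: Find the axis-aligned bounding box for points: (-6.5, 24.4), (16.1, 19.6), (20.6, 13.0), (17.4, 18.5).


x range: [-6.5, 20.6]
y range: [13, 24.4]
Bounding box: (-6.5,13) to (20.6,24.4)

(-6.5,13) to (20.6,24.4)


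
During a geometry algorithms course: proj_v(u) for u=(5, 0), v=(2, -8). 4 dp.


u.v = 10, |v| = sqrt(68) = 8.2462
Scalar projection = u.v / |v| = 10 / sqrt(68) = 1.2127

1.2127


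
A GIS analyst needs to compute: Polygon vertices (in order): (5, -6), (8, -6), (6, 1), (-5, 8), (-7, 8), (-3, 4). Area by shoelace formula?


Shoelace sum: (5*(-6) - 8*(-6)) + (8*1 - 6*(-6)) + (6*8 - (-5)*1) + ((-5)*8 - (-7)*8) + ((-7)*4 - (-3)*8) + ((-3)*(-6) - 5*4)
= 125
Area = |125|/2 = 62.5

62.5


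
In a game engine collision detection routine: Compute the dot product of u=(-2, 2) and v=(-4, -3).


u . v = u_x*v_x + u_y*v_y = (-2)*(-4) + 2*(-3)
= 8 + (-6) = 2

2


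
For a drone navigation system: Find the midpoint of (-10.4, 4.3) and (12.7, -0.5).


M = (((-10.4)+12.7)/2, (4.3+(-0.5))/2)
= (1.15, 1.9)

(1.15, 1.9)


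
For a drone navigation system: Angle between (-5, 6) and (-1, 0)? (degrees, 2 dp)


u.v = 5, |u| = sqrt(61) = 7.8102, |v| = sqrt(1) = 1
cos(theta) = u.v/(|u||v|) = 5/sqrt(61) = 0.640184
theta = acos(0.640184) = 50.19 degrees

50.19 degrees


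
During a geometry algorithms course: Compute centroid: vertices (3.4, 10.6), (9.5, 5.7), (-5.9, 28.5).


Centroid = ((x_A+x_B+x_C)/3, (y_A+y_B+y_C)/3)
= ((3.4+9.5+(-5.9))/3, (10.6+5.7+28.5)/3)
= (2.3333, 14.9333)

(2.3333, 14.9333)


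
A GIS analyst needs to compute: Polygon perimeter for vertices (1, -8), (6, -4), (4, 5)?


Sides: (1, -8)->(6, -4): sqrt(41) = 6.403124, (6, -4)->(4, 5): sqrt(85) = 9.219544, (4, 5)->(1, -8): sqrt(178) = 13.341664
Sum = 28.964332
Perimeter = 28.9643

28.9643


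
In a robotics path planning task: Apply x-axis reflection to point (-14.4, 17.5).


Reflection over x-axis: (x,y) -> (x,-y)
(-14.4, 17.5) -> (-14.4, -17.5)

(-14.4, -17.5)


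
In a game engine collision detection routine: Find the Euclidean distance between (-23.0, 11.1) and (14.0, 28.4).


dx=37, dy=17.3
d^2 = 37^2 + 17.3^2 = 1668.29
d = sqrt(1668.29) = 40.8447

40.8447


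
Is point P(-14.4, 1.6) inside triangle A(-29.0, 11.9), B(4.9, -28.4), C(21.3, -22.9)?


Cross products: AB x AP = 239.21, BC x BP = 598.15, CA x CP = 10.01
All same sign? yes

Yes, inside


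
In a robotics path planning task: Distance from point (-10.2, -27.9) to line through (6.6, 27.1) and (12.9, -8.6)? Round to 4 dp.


|cross product| = 946.26
|line direction| = sqrt(1314.18) = 36.2516
Distance = 946.26/sqrt(1314.18) = 26.1026

26.1026


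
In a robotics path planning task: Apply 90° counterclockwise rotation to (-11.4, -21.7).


90° CCW: (x,y) -> (-y, x)
(-11.4,-21.7) -> (21.7, -11.4)

(21.7, -11.4)


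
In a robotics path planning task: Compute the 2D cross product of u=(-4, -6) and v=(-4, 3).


u x v = u_x*v_y - u_y*v_x = (-4)*3 - (-6)*(-4)
= (-12) - 24 = -36

-36


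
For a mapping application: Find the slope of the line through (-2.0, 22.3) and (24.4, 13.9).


slope = (y2-y1)/(x2-x1) = (13.9-22.3)/(24.4-(-2)) = (-8.4)/26.4 = -0.3182

-0.3182


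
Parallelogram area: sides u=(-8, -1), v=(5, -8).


|u x v| = |(-8)*(-8) - (-1)*5|
= |64 - (-5)| = 69

69


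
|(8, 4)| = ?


|u| = sqrt(8^2 + 4^2) = sqrt(80) = 8.9443

8.9443


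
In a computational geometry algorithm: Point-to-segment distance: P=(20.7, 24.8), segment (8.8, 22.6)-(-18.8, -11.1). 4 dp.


Project P onto AB: t = 0 (clamped to [0,1])
Closest point on segment: (8.8, 22.6)
Distance: 12.1017

12.1017


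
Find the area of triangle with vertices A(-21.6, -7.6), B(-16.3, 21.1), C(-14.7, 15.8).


Area = |x_A(y_B-y_C) + x_B(y_C-y_A) + x_C(y_A-y_B)|/2
= |(-114.48) + (-381.42) + 421.89|/2
= 74.01/2 = 37.005

37.005


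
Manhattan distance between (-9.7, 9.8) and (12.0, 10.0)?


|(-9.7)-12| + |9.8-10| = 21.7 + 0.2 = 21.9

21.9


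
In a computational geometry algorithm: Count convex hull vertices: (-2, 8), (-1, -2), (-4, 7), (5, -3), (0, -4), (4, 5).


Convex hull vertices (CCW): (-4, 7), (-1, -2), (0, -4), (5, -3), (4, 5), (-2, 8)
Count = 6

6


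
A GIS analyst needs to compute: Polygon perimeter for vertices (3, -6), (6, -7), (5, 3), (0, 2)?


Sides: (3, -6)->(6, -7): sqrt(10) = 3.162278, (6, -7)->(5, 3): sqrt(101) = 10.049876, (5, 3)->(0, 2): sqrt(26) = 5.09902, (0, 2)->(3, -6): sqrt(73) = 8.544004
Sum = 26.855178
Perimeter = 26.8552

26.8552


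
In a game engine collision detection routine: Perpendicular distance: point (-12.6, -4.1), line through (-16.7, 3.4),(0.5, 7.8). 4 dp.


|cross product| = 147.04
|line direction| = sqrt(315.2) = 17.7539
Distance = 147.04/sqrt(315.2) = 8.2821

8.2821


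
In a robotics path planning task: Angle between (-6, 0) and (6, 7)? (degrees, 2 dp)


u.v = -36, |u| = sqrt(36) = 6, |v| = sqrt(85) = 9.2195
cos(theta) = u.v/(|u||v|) = -36/sqrt(3060) = -0.650791
theta = acos(-0.650791) = 130.6 degrees

130.6 degrees


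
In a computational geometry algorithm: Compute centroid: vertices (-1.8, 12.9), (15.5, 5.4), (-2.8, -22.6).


Centroid = ((x_A+x_B+x_C)/3, (y_A+y_B+y_C)/3)
= (((-1.8)+15.5+(-2.8))/3, (12.9+5.4+(-22.6))/3)
= (3.6333, -1.4333)

(3.6333, -1.4333)


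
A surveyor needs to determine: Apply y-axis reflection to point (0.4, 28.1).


Reflection over y-axis: (x,y) -> (-x,y)
(0.4, 28.1) -> (-0.4, 28.1)

(-0.4, 28.1)


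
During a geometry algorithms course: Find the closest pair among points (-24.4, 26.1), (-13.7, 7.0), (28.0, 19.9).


d(P0,P1) = 21.8929, d(P0,P2) = 52.7655, d(P1,P2) = 43.6497
Closest: P0 and P1

Closest pair: (-24.4, 26.1) and (-13.7, 7.0), distance = 21.8929


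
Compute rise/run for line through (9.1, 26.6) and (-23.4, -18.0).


slope = (y2-y1)/(x2-x1) = ((-18)-26.6)/((-23.4)-9.1) = (-44.6)/(-32.5) = 1.3723

1.3723


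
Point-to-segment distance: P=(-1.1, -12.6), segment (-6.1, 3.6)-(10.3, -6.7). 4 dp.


Project P onto AB: t = 0.6635 (clamped to [0,1])
Closest point on segment: (4.782, -3.2344)
Distance: 11.0595

11.0595


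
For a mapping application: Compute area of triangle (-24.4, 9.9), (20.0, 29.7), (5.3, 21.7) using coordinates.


Area = |x_A(y_B-y_C) + x_B(y_C-y_A) + x_C(y_A-y_B)|/2
= |(-195.2) + 236 + (-104.94)|/2
= 64.14/2 = 32.07

32.07


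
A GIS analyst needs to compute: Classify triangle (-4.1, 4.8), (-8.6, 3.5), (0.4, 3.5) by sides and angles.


Side lengths squared: AB^2=21.94, BC^2=81, CA^2=21.94
Sorted: [21.94, 21.94, 81]
By sides: Isosceles, By angles: Obtuse

Isosceles, Obtuse


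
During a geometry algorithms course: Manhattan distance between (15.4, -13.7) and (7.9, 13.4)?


|15.4-7.9| + |(-13.7)-13.4| = 7.5 + 27.1 = 34.6

34.6


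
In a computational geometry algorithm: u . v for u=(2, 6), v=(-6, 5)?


u . v = u_x*v_x + u_y*v_y = 2*(-6) + 6*5
= (-12) + 30 = 18

18


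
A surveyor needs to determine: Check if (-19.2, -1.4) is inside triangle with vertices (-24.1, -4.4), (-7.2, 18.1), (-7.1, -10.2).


Cross products: AB x AP = -59.55, BC x BP = -341.55, CA x CP = -79.42
All same sign? yes

Yes, inside


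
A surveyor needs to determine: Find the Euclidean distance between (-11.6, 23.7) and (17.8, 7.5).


dx=29.4, dy=-16.2
d^2 = 29.4^2 + (-16.2)^2 = 1126.8
d = sqrt(1126.8) = 33.5678

33.5678


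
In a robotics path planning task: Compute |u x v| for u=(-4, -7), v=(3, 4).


|u x v| = |(-4)*4 - (-7)*3|
= |(-16) - (-21)| = 5

5


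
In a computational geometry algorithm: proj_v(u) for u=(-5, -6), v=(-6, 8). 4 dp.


u.v = -18, |v| = sqrt(100) = 10
Scalar projection = u.v / |v| = -18 / sqrt(100) = -1.8

-1.8


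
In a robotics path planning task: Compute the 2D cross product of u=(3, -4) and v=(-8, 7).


u x v = u_x*v_y - u_y*v_x = 3*7 - (-4)*(-8)
= 21 - 32 = -11

-11


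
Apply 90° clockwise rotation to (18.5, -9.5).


90° CW: (x,y) -> (y, -x)
(18.5,-9.5) -> (-9.5, -18.5)

(-9.5, -18.5)


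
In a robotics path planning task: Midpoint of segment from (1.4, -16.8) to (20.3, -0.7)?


M = ((1.4+20.3)/2, ((-16.8)+(-0.7))/2)
= (10.85, -8.75)

(10.85, -8.75)


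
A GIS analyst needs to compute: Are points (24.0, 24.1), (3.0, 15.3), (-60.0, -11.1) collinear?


Cross product: (3-24)*((-11.1)-24.1) - (15.3-24.1)*((-60)-24)
= 0

Yes, collinear


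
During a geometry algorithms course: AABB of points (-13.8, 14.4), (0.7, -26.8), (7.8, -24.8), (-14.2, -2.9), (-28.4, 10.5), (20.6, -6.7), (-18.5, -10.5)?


x range: [-28.4, 20.6]
y range: [-26.8, 14.4]
Bounding box: (-28.4,-26.8) to (20.6,14.4)

(-28.4,-26.8) to (20.6,14.4)


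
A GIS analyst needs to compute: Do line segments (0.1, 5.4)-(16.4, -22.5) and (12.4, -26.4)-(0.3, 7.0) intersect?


Cross products: d1=26.04, d2=-180.79, d3=-175.17, d4=31.66
d1*d2 < 0 and d3*d4 < 0? yes

Yes, they intersect


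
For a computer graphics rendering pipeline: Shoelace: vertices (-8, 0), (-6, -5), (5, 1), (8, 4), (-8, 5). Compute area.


Shoelace sum: ((-8)*(-5) - (-6)*0) + ((-6)*1 - 5*(-5)) + (5*4 - 8*1) + (8*5 - (-8)*4) + ((-8)*0 - (-8)*5)
= 183
Area = |183|/2 = 91.5

91.5


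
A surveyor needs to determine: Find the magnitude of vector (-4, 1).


|u| = sqrt((-4)^2 + 1^2) = sqrt(17) = 4.1231

4.1231


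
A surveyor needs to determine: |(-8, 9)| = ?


|u| = sqrt((-8)^2 + 9^2) = sqrt(145) = 12.0416

12.0416


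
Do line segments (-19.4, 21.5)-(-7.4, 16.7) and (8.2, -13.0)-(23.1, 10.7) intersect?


Cross products: d1=1168.17, d2=812.25, d3=-281.52, d4=74.4
d1*d2 < 0 and d3*d4 < 0? no

No, they don't intersect


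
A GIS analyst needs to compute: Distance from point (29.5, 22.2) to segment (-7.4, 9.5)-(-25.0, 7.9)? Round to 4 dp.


Project P onto AB: t = 0 (clamped to [0,1])
Closest point on segment: (-7.4, 9.5)
Distance: 39.0244

39.0244


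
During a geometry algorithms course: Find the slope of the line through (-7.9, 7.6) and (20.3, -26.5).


slope = (y2-y1)/(x2-x1) = ((-26.5)-7.6)/(20.3-(-7.9)) = (-34.1)/28.2 = -1.2092

-1.2092


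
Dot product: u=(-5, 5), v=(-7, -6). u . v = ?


u . v = u_x*v_x + u_y*v_y = (-5)*(-7) + 5*(-6)
= 35 + (-30) = 5

5


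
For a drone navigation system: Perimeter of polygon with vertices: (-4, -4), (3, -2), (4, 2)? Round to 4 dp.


Sides: (-4, -4)->(3, -2): sqrt(53) = 7.28011, (3, -2)->(4, 2): sqrt(17) = 4.123106, (4, 2)->(-4, -4): sqrt(100) = 10
Sum = 21.403216
Perimeter = 21.4032

21.4032


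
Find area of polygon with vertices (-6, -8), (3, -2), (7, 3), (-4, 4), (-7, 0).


Shoelace sum: ((-6)*(-2) - 3*(-8)) + (3*3 - 7*(-2)) + (7*4 - (-4)*3) + ((-4)*0 - (-7)*4) + ((-7)*(-8) - (-6)*0)
= 183
Area = |183|/2 = 91.5

91.5


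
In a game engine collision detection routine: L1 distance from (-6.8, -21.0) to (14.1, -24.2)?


|(-6.8)-14.1| + |(-21)-(-24.2)| = 20.9 + 3.2 = 24.1

24.1


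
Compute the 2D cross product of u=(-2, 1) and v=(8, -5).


u x v = u_x*v_y - u_y*v_x = (-2)*(-5) - 1*8
= 10 - 8 = 2

2


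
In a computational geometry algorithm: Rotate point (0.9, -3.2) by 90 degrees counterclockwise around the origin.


90° CCW: (x,y) -> (-y, x)
(0.9,-3.2) -> (3.2, 0.9)

(3.2, 0.9)


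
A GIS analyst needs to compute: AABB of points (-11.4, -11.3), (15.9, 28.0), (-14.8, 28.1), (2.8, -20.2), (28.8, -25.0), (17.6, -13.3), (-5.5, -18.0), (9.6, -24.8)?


x range: [-14.8, 28.8]
y range: [-25, 28.1]
Bounding box: (-14.8,-25) to (28.8,28.1)

(-14.8,-25) to (28.8,28.1)


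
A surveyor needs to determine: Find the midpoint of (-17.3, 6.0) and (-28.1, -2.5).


M = (((-17.3)+(-28.1))/2, (6+(-2.5))/2)
= (-22.7, 1.75)

(-22.7, 1.75)
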